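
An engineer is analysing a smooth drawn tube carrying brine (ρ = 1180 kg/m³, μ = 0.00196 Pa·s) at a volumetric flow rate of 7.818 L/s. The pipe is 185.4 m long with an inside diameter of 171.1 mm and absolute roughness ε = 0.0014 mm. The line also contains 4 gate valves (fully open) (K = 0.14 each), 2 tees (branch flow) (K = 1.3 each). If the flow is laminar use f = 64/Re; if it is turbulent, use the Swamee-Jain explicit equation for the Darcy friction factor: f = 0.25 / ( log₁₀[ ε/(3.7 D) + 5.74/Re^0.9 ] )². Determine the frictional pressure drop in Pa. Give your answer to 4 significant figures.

ΔP ≈ 1883 Pa

Q = 7.818 L/s = 7.818/1000 = 0.007818 m³/s.
Cross-sectional area A = πD²/4 = π(0.1711)²/4 = 0.02299 m²; mean velocity V = Q/A = 0.007818/0.02299 = 0.34 m/s.
Reynolds number Re = ρVD/μ = 1180 · 0.34 · 0.1711 / 0.00196 = 3.503e+04.
Re > 4000 → turbulent. Relative roughness ε/D = 1.4e-06/0.1711 = 8.18e-06. Swamee-Jain: f = 0.25/(log₁₀[8.18e-06/3.7 + 5.74/3.503e+04^0.9])² = 0.25/(log₁₀[2.21e-06 + 0.000467])² = 0.25/(-3.329)² = 0.02256.
Total minor-loss coefficient ΣK = 4·0.14 + 2·1.3 = 3.16.
ΔP = [f·L/D + ΣK]·(ρV²/2) = [0.02256·185.4/0.1711 + 3.16]·(1180·0.34²/2) = [24.44 + 3.16]·68.21 = 1883 Pa.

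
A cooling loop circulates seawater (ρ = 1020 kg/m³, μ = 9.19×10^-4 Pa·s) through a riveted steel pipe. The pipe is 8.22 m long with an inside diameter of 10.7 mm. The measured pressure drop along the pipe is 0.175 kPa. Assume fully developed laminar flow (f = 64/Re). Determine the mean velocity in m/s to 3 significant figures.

V ≈ 0.0829 m/s

For laminar flow, f = 64/Re with Re = ρVD/μ, so Darcy-Weisbach reduces to ΔP = 32μLV/D². Solving for V: V = ΔP·D²/(32μL) = 175·(0.0107)²/(32·0.000919·8.22) = 0.08288 m/s.
Check: Re = ρVD/μ = 1020·0.08288·0.0107/0.000919 = 984.3 < 2300, so the laminar assumption holds.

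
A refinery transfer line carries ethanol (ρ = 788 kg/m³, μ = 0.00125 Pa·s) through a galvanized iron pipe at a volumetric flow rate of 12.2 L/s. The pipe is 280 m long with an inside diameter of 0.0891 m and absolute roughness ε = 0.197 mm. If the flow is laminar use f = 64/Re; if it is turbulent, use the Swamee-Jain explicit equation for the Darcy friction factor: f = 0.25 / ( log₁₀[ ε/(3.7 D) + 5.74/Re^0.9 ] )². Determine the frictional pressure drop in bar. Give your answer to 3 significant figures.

Q = 12.2 L/s = 12.2/1000 = 0.0122 m³/s.
Cross-sectional area A = πD²/4 = π(0.0891)²/4 = 0.006235 m²; mean velocity V = Q/A = 0.0122/0.006235 = 1.957 m/s.
Reynolds number Re = ρVD/μ = 788 · 1.957 · 0.0891 / 0.00125 = 1.099e+05.
Re > 4000 → turbulent. Relative roughness ε/D = 0.000197/0.0891 = 0.00221. Swamee-Jain: f = 0.25/(log₁₀[0.00221/3.7 + 5.74/1.099e+05^0.9])² = 0.25/(log₁₀[0.000598 + 0.000167])² = 0.25/(-3.117)² = 0.02574.
Darcy-Weisbach: ΔP = f(L/D)(ρV²/2) = 0.02574·(280/0.0891)·(788·1.957²/2) = 0.02574·3143·1508 = 1.22e+05 Pa.
ΔP = 1.22e+05 Pa = 1.22 bar.

ΔP ≈ 1.22 bar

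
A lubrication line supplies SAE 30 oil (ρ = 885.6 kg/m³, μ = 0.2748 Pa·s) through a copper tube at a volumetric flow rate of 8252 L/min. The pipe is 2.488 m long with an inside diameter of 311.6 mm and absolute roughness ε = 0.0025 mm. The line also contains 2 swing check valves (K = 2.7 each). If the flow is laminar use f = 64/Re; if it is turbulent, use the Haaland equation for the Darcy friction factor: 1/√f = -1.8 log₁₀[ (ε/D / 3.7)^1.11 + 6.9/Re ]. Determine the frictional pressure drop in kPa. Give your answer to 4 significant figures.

Q = 8252 L/min = 8252/60000 = 0.1375 m³/s.
Cross-sectional area A = πD²/4 = π(0.3116)²/4 = 0.07626 m²; mean velocity V = Q/A = 0.1375/0.07626 = 1.804 m/s.
Reynolds number Re = ρVD/μ = 885.6 · 1.804 · 0.3116 / 0.275 = 1811.
Re < 2300 → laminar flow, so f = 64/Re = 64/1811 = 0.03534 (the turbulent correlation is not needed).
Total minor-loss coefficient ΣK = 2·2.7 = 5.4.
ΔP = [f·L/D + ΣK]·(ρV²/2) = [0.03534·2.488/0.3116 + 5.4]·(885.6·1.804²/2) = [0.2822 + 5.4]·1440 = 8184 Pa.
ΔP = 8184 Pa = 8.184 kPa.

ΔP ≈ 8.184 kPa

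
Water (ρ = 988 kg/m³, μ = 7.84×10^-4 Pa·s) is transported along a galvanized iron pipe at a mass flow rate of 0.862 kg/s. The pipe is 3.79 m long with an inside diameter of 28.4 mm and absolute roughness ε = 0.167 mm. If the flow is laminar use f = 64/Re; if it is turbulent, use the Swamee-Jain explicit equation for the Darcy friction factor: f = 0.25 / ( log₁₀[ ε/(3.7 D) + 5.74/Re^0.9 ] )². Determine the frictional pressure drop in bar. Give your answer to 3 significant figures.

A = πD²/4 = π(0.0284)²/4 = 0.0006335 m²; mean velocity V = ṁ/(ρA) = 0.862/(988 · 0.0006335) = 1.377 m/s.
Reynolds number Re = ρVD/μ = 988 · 1.377 · 0.0284 / 0.000784 = 4.929e+04.
Re > 4000 → turbulent. Relative roughness ε/D = 0.000167/0.0284 = 0.00588. Swamee-Jain: f = 0.25/(log₁₀[0.00588/3.7 + 5.74/4.929e+04^0.9])² = 0.25/(log₁₀[0.00159 + 0.000343])² = 0.25/(-2.714)² = 0.03394.
Darcy-Weisbach: ΔP = f(L/D)(ρV²/2) = 0.03394·(3.79/0.0284)·(988·1.377²/2) = 0.03394·133.5·937.1 = 4245 Pa.
ΔP = 4245 Pa = 0.0424 bar.

ΔP ≈ 0.0424 bar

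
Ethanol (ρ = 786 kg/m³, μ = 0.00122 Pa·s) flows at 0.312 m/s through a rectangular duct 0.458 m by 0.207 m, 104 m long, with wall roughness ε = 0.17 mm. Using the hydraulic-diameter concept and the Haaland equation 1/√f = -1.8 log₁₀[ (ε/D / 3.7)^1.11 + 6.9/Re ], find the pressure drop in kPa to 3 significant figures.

ΔP ≈ 0.308 kPa

Hydraulic diameter D_h = 4A/P = 4·(0.458·0.207)/(2·(0.458+0.207)) = 0.3792/1.33 = 0.2851 m.
Re = ρVD_h/μ = 786·0.312·0.2851/0.00122 = 5.731e+04.
ε/D_h = 0.00017/0.2851 = 0.000596; Haaland gives 1/√f = -1.8 log₁₀[6.17e-05+0.00012] = 6.732, so f = 0.02207.
ΔP = f(L/D_h)(ρV²/2) = 0.02207·104/0.2851·38.26 = 307.9 Pa.
ΔP = 0.308 kPa.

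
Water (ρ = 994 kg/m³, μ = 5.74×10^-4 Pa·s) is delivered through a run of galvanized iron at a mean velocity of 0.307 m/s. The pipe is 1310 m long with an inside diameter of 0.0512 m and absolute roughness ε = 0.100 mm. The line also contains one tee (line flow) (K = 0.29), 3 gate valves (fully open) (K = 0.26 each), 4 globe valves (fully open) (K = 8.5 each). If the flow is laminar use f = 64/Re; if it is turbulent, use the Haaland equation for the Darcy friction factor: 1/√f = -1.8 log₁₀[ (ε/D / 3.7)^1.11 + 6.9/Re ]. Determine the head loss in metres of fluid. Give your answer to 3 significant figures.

Reynolds number Re = ρVD/μ = 994 · 0.307 · 0.0512 / 0.000574 = 2.722e+04.
Re > 4000 → turbulent. Relative roughness ε/D = 0.0001/0.0512 = 0.00195. Haaland: 1/√f = -1.8 log₁₀[(0.00195/3.7)^1.11 + 6.9/2.722e+04] = -1.8 log₁₀[0.00023 + 0.000253] = 5.968, so f = 0.02808.
Total minor-loss coefficient ΣK = 1·0.29 + 3·0.26 + 4·8.5 = 35.1.
ΔP = [f·L/D + ΣK]·(ρV²/2) = [0.02808·1310/0.0512 + 35.1]·(994·0.307²/2) = [718.4 + 35.1]·46.84 = 3.529e+04 Pa.
Head loss h_f = ΔP/(ρg) = 3.529e+04/(994·9.81) = 3.62 m.

h_f ≈ 3.62 m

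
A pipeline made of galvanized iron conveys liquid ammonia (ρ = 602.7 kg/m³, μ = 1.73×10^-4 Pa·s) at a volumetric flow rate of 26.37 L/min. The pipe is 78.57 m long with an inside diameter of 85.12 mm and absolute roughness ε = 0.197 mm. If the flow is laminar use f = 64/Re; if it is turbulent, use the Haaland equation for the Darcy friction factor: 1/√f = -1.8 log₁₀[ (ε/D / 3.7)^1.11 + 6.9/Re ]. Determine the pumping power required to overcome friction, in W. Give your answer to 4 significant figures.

P ≈ 0.02148 W

Q = 26.37 L/min = 26.37/60000 = 0.0004395 m³/s.
Cross-sectional area A = πD²/4 = π(0.08512)²/4 = 0.005691 m²; mean velocity V = Q/A = 0.0004395/0.005691 = 0.07723 m/s.
Reynolds number Re = ρVD/μ = 602.7 · 0.07723 · 0.08512 / 0.000173 = 2.29e+04.
Re > 4000 → turbulent. Relative roughness ε/D = 0.000197/0.08512 = 0.00231. Haaland: 1/√f = -1.8 log₁₀[(0.00231/3.7)^1.11 + 6.9/2.29e+04] = -1.8 log₁₀[0.000278 + 0.000301] = 5.827, so f = 0.02945.
Darcy-Weisbach: ΔP = f(L/D)(ρV²/2) = 0.02945·(78.57/0.08512)·(602.7·0.07723²/2) = 0.02945·923·1.798 = 48.87 Pa.
Pumping power P = QΔP = 0.0004395·48.87 = 0.021477 W = 0.02148 W.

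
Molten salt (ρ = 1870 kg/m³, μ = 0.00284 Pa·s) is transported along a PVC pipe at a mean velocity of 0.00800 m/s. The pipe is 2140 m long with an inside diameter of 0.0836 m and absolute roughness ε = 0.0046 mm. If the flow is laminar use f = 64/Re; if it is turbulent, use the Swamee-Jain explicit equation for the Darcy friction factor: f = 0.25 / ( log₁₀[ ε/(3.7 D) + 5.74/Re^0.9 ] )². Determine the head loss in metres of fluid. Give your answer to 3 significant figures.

Reynolds number Re = ρVD/μ = 1870 · 0.008 · 0.0836 / 0.00284 = 440.4.
Re < 2300 → laminar flow, so f = 64/Re = 64/440.4 = 0.1453 (the turbulent correlation is not needed).
Darcy-Weisbach: ΔP = f(L/D)(ρV²/2) = 0.1453·(2140/0.0836)·(1870·0.008²/2) = 0.1453·2.56e+04·0.05984 = 222.6 Pa.
Head loss h_f = ΔP/(ρg) = 222.6/(1870·9.81) = 0.0121 m.

h_f ≈ 0.0121 m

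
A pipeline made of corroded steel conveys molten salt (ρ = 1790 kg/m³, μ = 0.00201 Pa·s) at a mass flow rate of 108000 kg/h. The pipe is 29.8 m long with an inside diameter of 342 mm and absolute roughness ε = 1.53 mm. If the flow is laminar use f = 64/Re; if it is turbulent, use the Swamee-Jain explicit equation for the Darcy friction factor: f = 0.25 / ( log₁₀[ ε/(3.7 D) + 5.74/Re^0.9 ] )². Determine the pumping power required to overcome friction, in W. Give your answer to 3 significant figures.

ṁ = 108000 kg/h = 108000/3600 = 30 kg/s.
A = πD²/4 = π(0.342)²/4 = 0.09186 m²; mean velocity V = ṁ/(ρA) = 30/(1790 · 0.09186) = 0.1824 m/s.
Reynolds number Re = ρVD/μ = 1790 · 0.1824 · 0.342 / 0.00201 = 5.557e+04.
Re > 4000 → turbulent. Relative roughness ε/D = 0.00153/0.342 = 0.00447. Swamee-Jain: f = 0.25/(log₁₀[0.00447/3.7 + 5.74/5.557e+04^0.9])² = 0.25/(log₁₀[0.00121 + 0.000308])² = 0.25/(-2.819)² = 0.03146.
Darcy-Weisbach: ΔP = f(L/D)(ρV²/2) = 0.03146·(29.8/0.342)·(1790·0.1824²/2) = 0.03146·87.13·29.79 = 81.66 Pa.
Q = ṁ/ρ = 30/1790 = 0.01676 m³/s.
Pumping power P = QΔP = 0.01676·81.66 = 1.369 W = 1.37 W.

P ≈ 1.37 W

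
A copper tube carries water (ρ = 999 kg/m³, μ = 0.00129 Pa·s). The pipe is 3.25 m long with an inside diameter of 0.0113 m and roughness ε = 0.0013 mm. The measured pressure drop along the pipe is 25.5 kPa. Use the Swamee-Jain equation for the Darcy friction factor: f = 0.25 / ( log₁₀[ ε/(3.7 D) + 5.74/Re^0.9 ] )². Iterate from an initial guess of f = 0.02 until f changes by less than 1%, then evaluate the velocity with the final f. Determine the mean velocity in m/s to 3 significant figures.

Rearranging Darcy-Weisbach: V = √(2·ΔP·D/(f·L·ρ)). With ε/D = 1.3e-06/0.0113 = 0.000115, iterate starting from f = 0.02:
  f = 0.02 → V = √(2·2.55e+04·0.0113/(0.02·3.25·999)) = 2.979 m/s; Re = ρVD/μ = 2.607e+04; f → 0.02451
  f = 0.02451 → V = 2.691 m/s; Re = 2.355e+04; f → 0.0251
  f = 0.0251 → V = 2.659 m/s; Re = 2.327e+04; f → 0.02517
Converged (Δf/f < 1%). With the final f = 0.02517: V = √(2·2.55e+04·0.0113/(0.02517·3.25·999)) = 2.656 m/s.

V ≈ 2.66 m/s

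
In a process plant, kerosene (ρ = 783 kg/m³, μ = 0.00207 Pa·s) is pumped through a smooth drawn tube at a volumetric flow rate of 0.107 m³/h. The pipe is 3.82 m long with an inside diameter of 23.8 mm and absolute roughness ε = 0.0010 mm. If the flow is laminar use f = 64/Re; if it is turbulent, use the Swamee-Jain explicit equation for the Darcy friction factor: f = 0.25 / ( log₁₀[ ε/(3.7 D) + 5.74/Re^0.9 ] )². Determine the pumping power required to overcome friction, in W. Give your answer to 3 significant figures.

Q = 0.107 m³/h = 0.107/3600 = 2.972e-05 m³/s.
Cross-sectional area A = πD²/4 = π(0.0238)²/4 = 0.0004449 m²; mean velocity V = Q/A = 2.972e-05/0.0004449 = 0.06681 m/s.
Reynolds number Re = ρVD/μ = 783 · 0.06681 · 0.0238 / 0.00207 = 601.5.
Re < 2300 → laminar flow, so f = 64/Re = 64/601.5 = 0.1064 (the turbulent correlation is not needed).
Darcy-Weisbach: ΔP = f(L/D)(ρV²/2) = 0.1064·(3.82/0.0238)·(783·0.06681²/2) = 0.1064·160.5·1.747 = 29.84 Pa.
Pumping power P = QΔP = 2.972e-05·29.84 = 8.871×10^-4 W = 8.87×10^-4 W.

P ≈ 8.87×10^-4 W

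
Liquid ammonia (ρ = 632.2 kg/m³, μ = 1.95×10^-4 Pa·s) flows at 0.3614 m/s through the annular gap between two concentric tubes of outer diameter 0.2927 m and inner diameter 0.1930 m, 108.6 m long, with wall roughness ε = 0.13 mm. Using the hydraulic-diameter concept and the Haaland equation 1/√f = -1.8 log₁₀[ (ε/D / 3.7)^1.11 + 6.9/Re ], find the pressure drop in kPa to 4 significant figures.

ΔP ≈ 1.022 kPa

Hydraulic diameter D_h = 4A/P = D_o - D_i = 0.2927 - 0.193 = 0.0997 m.
Re = ρVD_h/μ = 632.2·0.3614·0.0997/0.000195 = 1.168e+05.
ε/D_h = 0.00013/0.0997 = 0.0013; Haaland gives 1/√f = -1.8 log₁₀[0.000147+5.91e-05] = 6.635, so f = 0.02272.
ΔP = f(L/D_h)(ρV²/2) = 0.02272·108.6/0.0997·41.29 = 1022 Pa.
ΔP = 1.022 kPa.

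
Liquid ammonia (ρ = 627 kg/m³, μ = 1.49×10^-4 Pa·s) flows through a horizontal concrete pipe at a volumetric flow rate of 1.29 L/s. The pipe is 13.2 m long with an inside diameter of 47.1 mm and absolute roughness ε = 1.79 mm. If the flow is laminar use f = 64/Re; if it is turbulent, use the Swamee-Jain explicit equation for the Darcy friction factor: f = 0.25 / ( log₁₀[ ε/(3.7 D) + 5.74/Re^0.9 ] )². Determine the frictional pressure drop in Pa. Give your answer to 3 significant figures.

ΔP ≈ 3060 Pa

Q = 1.29 L/s = 1.29/1000 = 0.00129 m³/s.
Cross-sectional area A = πD²/4 = π(0.0471)²/4 = 0.001742 m²; mean velocity V = Q/A = 0.00129/0.001742 = 0.7404 m/s.
Reynolds number Re = ρVD/μ = 627 · 0.7404 · 0.0471 / 0.000149 = 1.467e+05.
Re > 4000 → turbulent. Relative roughness ε/D = 0.00179/0.0471 = 0.038. Swamee-Jain: f = 0.25/(log₁₀[0.038/3.7 + 5.74/1.467e+05^0.9])² = 0.25/(log₁₀[0.0103 + 0.000129])² = 0.25/(-1.983)² = 0.06358.
Darcy-Weisbach: ΔP = f(L/D)(ρV²/2) = 0.06358·(13.2/0.0471)·(627·0.7404²/2) = 0.06358·280.3·171.9 = 3062 Pa.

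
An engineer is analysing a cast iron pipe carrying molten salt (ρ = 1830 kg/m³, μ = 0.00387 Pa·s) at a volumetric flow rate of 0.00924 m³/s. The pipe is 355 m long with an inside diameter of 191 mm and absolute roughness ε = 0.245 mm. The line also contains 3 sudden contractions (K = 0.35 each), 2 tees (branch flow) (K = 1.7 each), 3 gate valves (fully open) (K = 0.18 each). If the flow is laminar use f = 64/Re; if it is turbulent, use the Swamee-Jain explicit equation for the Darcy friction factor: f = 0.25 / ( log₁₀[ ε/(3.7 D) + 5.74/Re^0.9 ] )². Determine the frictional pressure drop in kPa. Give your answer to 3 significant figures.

ΔP ≈ 5.24 kPa

Cross-sectional area A = πD²/4 = π(0.191)²/4 = 0.02865 m²; mean velocity V = Q/A = 0.00924/0.02865 = 0.3225 m/s.
Reynolds number Re = ρVD/μ = 1830 · 0.3225 · 0.191 / 0.00387 = 2.913e+04.
Re > 4000 → turbulent. Relative roughness ε/D = 0.000245/0.191 = 0.00128. Swamee-Jain: f = 0.25/(log₁₀[0.00128/3.7 + 5.74/2.913e+04^0.9])² = 0.25/(log₁₀[0.000347 + 0.000551])² = 0.25/(-3.047)² = 0.02693.
Total minor-loss coefficient ΣK = 3·0.35 + 2·1.7 + 3·0.18 = 4.99.
ΔP = [f·L/D + ΣK]·(ρV²/2) = [0.02693·355/0.191 + 4.99]·(1830·0.3225²/2) = [50.05 + 4.99]·95.16 = 5238 Pa.
ΔP = 5238 Pa = 5.24 kPa.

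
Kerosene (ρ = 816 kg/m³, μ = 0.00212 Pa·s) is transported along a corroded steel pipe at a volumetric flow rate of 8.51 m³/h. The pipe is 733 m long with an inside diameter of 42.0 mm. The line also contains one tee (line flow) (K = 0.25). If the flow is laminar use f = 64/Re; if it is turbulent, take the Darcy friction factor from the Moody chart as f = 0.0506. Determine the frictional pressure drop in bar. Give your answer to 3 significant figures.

ΔP ≈ 10.5 bar

Q = 8.51 m³/h = 8.51/3600 = 0.002364 m³/s.
Cross-sectional area A = πD²/4 = π(0.042)²/4 = 0.001385 m²; mean velocity V = Q/A = 0.002364/0.001385 = 1.706 m/s.
Reynolds number Re = ρVD/μ = 816 · 1.706 · 0.042 / 0.00212 = 2.758e+04.
Re > 4000 → turbulent; use the Moody-chart value f = 0.0506.
Total minor-loss coefficient ΣK = 1·0.25 = 0.25.
ΔP = [f·L/D + ΣK]·(ρV²/2) = [0.0506·733/0.042 + 0.25]·(816·1.706²/2) = [883.1 + 0.25]·1188 = 1.049e+06 Pa.
ΔP = 1.049e+06 Pa = 10.5 bar.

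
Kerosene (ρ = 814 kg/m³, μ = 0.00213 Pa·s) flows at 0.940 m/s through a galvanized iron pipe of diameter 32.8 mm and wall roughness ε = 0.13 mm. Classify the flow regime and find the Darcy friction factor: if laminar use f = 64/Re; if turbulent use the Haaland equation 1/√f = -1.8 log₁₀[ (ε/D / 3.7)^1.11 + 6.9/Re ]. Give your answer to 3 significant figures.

f ≈ 0.0352

Re = ρVD/μ = 814·0.94·0.0328/0.00213 = 1.178e+04.
Re > 4000 → turbulent. ε/D = 0.00013/0.0328 = 0.00396; Haaland: 1/√f = -1.8 log₁₀[0.000505 + 0.000586] = 5.332, so f = 0.03517.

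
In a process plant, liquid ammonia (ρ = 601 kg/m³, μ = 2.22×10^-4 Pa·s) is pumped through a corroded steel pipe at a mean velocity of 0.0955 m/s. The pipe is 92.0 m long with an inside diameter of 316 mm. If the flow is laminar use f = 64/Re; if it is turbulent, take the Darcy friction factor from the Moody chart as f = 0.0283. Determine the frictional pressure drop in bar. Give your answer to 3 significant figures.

ΔP ≈ 2.26×10^-4 bar

Reynolds number Re = ρVD/μ = 601 · 0.0955 · 0.316 / 0.000222 = 8.17e+04.
Re > 4000 → turbulent; use the Moody-chart value f = 0.0283.
Darcy-Weisbach: ΔP = f(L/D)(ρV²/2) = 0.0283·(92/0.316)·(601·0.0955²/2) = 0.0283·291.1·2.741 = 22.58 Pa.
ΔP = 22.58 Pa = 2.26×10^-4 bar.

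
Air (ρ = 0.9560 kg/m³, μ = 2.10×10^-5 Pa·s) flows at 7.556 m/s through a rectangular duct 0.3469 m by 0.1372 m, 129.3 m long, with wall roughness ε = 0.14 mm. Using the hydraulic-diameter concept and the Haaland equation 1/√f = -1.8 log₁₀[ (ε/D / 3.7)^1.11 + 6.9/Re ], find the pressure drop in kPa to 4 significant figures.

Hydraulic diameter D_h = 4A/P = 4·(0.3469·0.1372)/(2·(0.3469+0.1372)) = 0.1904/0.9682 = 0.1966 m.
Re = ρVD_h/μ = 0.956·7.556·0.1966/2.1e-05 = 6.764e+04.
ε/D_h = 0.00014/0.1966 = 0.000712; Haaland gives 1/√f = -1.8 log₁₀[7.51e-05+0.000102] = 6.753, so f = 0.02193.
ΔP = f(L/D_h)(ρV²/2) = 0.02193·129.3/0.1966·27.29 = 393.5 Pa.
ΔP = 0.3935 kPa.

ΔP ≈ 0.3935 kPa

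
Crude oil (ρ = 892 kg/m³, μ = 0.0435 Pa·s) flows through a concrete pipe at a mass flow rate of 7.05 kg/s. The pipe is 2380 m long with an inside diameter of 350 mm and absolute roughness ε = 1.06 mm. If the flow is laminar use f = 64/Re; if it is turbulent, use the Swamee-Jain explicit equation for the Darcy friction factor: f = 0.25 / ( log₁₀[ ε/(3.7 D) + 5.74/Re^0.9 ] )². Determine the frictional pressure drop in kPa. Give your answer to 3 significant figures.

ΔP ≈ 2.22 kPa

A = πD²/4 = π(0.35)²/4 = 0.09621 m²; mean velocity V = ṁ/(ρA) = 7.05/(892 · 0.09621) = 0.08215 m/s.
Reynolds number Re = ρVD/μ = 892 · 0.08215 · 0.35 / 0.0435 = 589.6.
Re < 2300 → laminar flow, so f = 64/Re = 64/589.6 = 0.1086 (the turbulent correlation is not needed).
Darcy-Weisbach: ΔP = f(L/D)(ρV²/2) = 0.1086·(2380/0.35)·(892·0.08215²/2) = 0.1086·6800·3.01 = 2222 Pa.
ΔP = 2222 Pa = 2.22 kPa.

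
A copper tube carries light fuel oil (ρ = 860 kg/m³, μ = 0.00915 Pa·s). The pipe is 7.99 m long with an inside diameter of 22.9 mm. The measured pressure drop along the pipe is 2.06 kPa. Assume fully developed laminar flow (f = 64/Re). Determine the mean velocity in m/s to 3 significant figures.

For laminar flow, f = 64/Re with Re = ρVD/μ, so Darcy-Weisbach reduces to ΔP = 32μLV/D². Solving for V: V = ΔP·D²/(32μL) = 2060·(0.0229)²/(32·0.00915·7.99) = 0.4618 m/s.
Check: Re = ρVD/μ = 860·0.4618·0.0229/0.00915 = 993.9 < 2300, so the laminar assumption holds.

V ≈ 0.462 m/s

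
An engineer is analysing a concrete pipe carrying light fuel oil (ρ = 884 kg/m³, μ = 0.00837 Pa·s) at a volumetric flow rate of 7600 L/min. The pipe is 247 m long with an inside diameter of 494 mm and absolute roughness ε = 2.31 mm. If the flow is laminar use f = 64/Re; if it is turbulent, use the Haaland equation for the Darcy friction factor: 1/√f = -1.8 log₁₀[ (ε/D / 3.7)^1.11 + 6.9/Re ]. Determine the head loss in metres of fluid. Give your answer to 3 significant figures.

Q = 7600 L/min = 7600/60000 = 0.1267 m³/s.
Cross-sectional area A = πD²/4 = π(0.494)²/4 = 0.1917 m²; mean velocity V = Q/A = 0.1267/0.1917 = 0.6609 m/s.
Reynolds number Re = ρVD/μ = 884 · 0.6609 · 0.494 / 0.00837 = 3.448e+04.
Re > 4000 → turbulent. Relative roughness ε/D = 0.00231/0.494 = 0.00468. Haaland: 1/√f = -1.8 log₁₀[(0.00468/3.7)^1.11 + 6.9/3.448e+04] = -1.8 log₁₀[0.000607 + 0.0002] = 5.568, so f = 0.03226.
Darcy-Weisbach: ΔP = f(L/D)(ρV²/2) = 0.03226·(247/0.494)·(884·0.6609²/2) = 0.03226·500·193 = 3113 Pa.
Head loss h_f = ΔP/(ρg) = 3113/(884·9.81) = 0.359 m.

h_f ≈ 0.359 m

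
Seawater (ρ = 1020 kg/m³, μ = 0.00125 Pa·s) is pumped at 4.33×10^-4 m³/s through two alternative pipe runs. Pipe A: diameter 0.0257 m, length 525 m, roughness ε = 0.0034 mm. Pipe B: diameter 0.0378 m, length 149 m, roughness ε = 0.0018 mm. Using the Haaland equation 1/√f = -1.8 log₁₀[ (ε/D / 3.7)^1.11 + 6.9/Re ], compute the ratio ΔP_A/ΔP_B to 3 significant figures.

Pipe A: V = Q/A = 0.000433/0.0005187 = 0.8347 m/s; Re = 1.75e+04; ε/D = 0.000132; Haaland → f = 0.02683; ΔP_A = f(L/D)(ρV²/2) = 1.947e+05 Pa.
Pipe B: V = Q/A = 0.000433/0.001122 = 0.3858 m/s; Re = 1.19e+04; ε/D = 4.76e-05; Haaland → f = 0.02951; ΔP_B = f(L/D)(ρV²/2) = 8832 Pa.
ΔP_A/ΔP_B = 1.947e+05/8832 = 22.0.

ΔP_A/ΔP_B ≈ 22.0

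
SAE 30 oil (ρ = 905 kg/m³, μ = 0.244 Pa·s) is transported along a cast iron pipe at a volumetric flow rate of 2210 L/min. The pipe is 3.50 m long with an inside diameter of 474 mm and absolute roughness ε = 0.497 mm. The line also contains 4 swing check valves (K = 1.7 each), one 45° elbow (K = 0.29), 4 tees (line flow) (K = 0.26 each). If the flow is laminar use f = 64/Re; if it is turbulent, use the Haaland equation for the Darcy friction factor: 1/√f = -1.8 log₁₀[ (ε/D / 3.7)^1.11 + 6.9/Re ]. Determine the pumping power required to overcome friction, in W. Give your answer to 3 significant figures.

Q = 2210 L/min = 2210/60000 = 0.03683 m³/s.
Cross-sectional area A = πD²/4 = π(0.474)²/4 = 0.1765 m²; mean velocity V = Q/A = 0.03683/0.1765 = 0.2087 m/s.
Reynolds number Re = ρVD/μ = 905 · 0.2087 · 0.474 / 0.244 = 367.
Re < 2300 → laminar flow, so f = 64/Re = 64/367 = 0.1744 (the turbulent correlation is not needed).
Total minor-loss coefficient ΣK = 4·1.7 + 1·0.29 + 4·0.26 = 8.13.
ΔP = [f·L/D + ΣK]·(ρV²/2) = [0.1744·3.5/0.474 + 8.13]·(905·0.2087²/2) = [1.288 + 8.13]·19.72 = 185.7 Pa.
Pumping power P = QΔP = 0.03683·185.7 = 6.839 W = 6.84 W.

P ≈ 6.84 W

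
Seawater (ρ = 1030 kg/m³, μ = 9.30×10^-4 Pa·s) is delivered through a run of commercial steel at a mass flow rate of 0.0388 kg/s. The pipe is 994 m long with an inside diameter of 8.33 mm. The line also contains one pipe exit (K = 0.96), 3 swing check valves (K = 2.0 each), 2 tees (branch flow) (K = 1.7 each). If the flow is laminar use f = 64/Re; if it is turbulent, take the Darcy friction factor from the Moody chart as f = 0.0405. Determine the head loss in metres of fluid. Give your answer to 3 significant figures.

A = πD²/4 = π(0.00833)²/4 = 5.45e-05 m²; mean velocity V = ṁ/(ρA) = 0.0388/(1030 · 5.45e-05) = 0.6912 m/s.
Reynolds number Re = ρVD/μ = 1030 · 0.6912 · 0.00833 / 0.00093 = 6377.
Re > 4000 → turbulent; use the Moody-chart value f = 0.0405.
Total minor-loss coefficient ΣK = 1·0.96 + 3·2 + 2·1.7 = 10.4.
ΔP = [f·L/D + ΣK]·(ρV²/2) = [0.0405·994/0.00833 + 10.4]·(1030·0.6912²/2) = [4833 + 10.4]·246.1 = 1.192e+06 Pa.
Head loss h_f = ΔP/(ρg) = 1.192e+06/(1030·9.81) = 118 m.

h_f ≈ 118 m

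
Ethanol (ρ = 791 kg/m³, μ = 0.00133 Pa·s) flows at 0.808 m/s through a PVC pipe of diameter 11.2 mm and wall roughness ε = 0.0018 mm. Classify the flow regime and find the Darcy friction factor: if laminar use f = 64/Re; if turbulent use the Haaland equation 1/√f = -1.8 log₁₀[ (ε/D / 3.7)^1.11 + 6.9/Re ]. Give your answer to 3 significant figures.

Re = ρVD/μ = 791·0.808·0.0112/0.00133 = 5382.
Re > 4000 → turbulent. ε/D = 1.8e-06/0.0112 = 0.000161; Haaland: 1/√f = -1.8 log₁₀[1.44e-05 + 0.00128] = 5.197, so f = 0.03702.

f ≈ 0.0370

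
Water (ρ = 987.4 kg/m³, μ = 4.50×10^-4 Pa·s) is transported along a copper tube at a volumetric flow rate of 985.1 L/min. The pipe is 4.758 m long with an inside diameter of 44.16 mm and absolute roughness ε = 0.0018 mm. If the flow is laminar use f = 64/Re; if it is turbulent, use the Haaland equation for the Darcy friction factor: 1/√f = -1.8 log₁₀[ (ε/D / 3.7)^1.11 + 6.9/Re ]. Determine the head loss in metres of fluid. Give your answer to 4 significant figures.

h_f ≈ 7.761 m

Q = 985.1 L/min = 985.1/60000 = 0.01642 m³/s.
Cross-sectional area A = πD²/4 = π(0.04416)²/4 = 0.001532 m²; mean velocity V = Q/A = 0.01642/0.001532 = 10.72 m/s.
Reynolds number Re = ρVD/μ = 987.4 · 10.72 · 0.04416 / 0.00045 = 1.039e+06.
Re > 4000 → turbulent. Relative roughness ε/D = 1.8e-06/0.04416 = 4.08e-05. Haaland: 1/√f = -1.8 log₁₀[(4.08e-05/3.7)^1.11 + 6.9/1.039e+06] = -1.8 log₁₀[3.14e-06 + 6.64e-06] = 9.017, so f = 0.0123.
Darcy-Weisbach: ΔP = f(L/D)(ρV²/2) = 0.0123·(4.758/0.04416)·(987.4·10.72²/2) = 0.0123·107.7·5.673e+04 = 7.517e+04 Pa.
Head loss h_f = ΔP/(ρg) = 7.517e+04/(987.4·9.81) = 7.761 m.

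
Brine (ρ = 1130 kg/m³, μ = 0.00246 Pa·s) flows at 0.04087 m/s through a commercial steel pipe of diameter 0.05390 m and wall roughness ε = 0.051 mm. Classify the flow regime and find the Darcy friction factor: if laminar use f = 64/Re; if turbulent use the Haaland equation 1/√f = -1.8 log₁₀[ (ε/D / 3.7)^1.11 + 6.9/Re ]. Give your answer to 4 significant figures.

f ≈ 0.06325

Re = ρVD/μ = 1130·0.04087·0.0539/0.00246 = 1012.
Re < 2300 → laminar, so f = 64/Re = 0.06325 (roughness is irrelevant in laminar flow).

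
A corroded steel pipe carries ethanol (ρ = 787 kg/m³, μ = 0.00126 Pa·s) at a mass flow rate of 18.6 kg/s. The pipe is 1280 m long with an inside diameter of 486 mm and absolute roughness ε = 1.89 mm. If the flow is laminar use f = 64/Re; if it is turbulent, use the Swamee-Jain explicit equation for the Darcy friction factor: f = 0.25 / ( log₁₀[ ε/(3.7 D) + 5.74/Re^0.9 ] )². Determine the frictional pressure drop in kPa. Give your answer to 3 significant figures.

A = πD²/4 = π(0.486)²/4 = 0.1855 m²; mean velocity V = ṁ/(ρA) = 18.6/(787 · 0.1855) = 0.1274 m/s.
Reynolds number Re = ρVD/μ = 787 · 0.1274 · 0.486 / 0.00126 = 3.867e+04.
Re > 4000 → turbulent. Relative roughness ε/D = 0.00189/0.486 = 0.00389. Swamee-Jain: f = 0.25/(log₁₀[0.00389/3.7 + 5.74/3.867e+04^0.9])² = 0.25/(log₁₀[0.00105 + 0.000427])² = 0.25/(-2.83)² = 0.03121.
Darcy-Weisbach: ΔP = f(L/D)(ρV²/2) = 0.03121·(1280/0.486)·(787·0.1274²/2) = 0.03121·2634·6.387 = 525 Pa.
ΔP = 525 Pa = 0.525 kPa.

ΔP ≈ 0.525 kPa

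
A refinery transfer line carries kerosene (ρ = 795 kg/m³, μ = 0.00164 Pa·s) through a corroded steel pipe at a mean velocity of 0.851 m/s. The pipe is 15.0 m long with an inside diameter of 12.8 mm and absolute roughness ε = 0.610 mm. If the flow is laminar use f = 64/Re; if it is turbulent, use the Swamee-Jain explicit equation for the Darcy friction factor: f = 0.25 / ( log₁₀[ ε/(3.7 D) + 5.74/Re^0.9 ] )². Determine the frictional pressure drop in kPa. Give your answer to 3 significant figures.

ΔP ≈ 25.7 kPa

Reynolds number Re = ρVD/μ = 795 · 0.851 · 0.0128 / 0.00164 = 5280.
Re > 4000 → turbulent. Relative roughness ε/D = 0.00061/0.0128 = 0.0477. Swamee-Jain: f = 0.25/(log₁₀[0.0477/3.7 + 5.74/5280^0.9])² = 0.25/(log₁₀[0.0129 + 0.00256])² = 0.25/(-1.811)² = 0.0762.
Darcy-Weisbach: ΔP = f(L/D)(ρV²/2) = 0.0762·(15/0.0128)·(795·0.851²/2) = 0.0762·1172·287.9 = 2.571e+04 Pa.
ΔP = 2.571e+04 Pa = 25.7 kPa.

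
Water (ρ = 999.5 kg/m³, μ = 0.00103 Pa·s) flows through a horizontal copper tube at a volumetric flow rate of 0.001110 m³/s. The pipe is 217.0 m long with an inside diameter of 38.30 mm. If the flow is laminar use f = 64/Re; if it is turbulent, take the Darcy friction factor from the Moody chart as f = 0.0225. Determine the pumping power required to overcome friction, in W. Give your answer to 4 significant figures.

Cross-sectional area A = πD²/4 = π(0.0383)²/4 = 0.001152 m²; mean velocity V = Q/A = 0.00111/0.001152 = 0.9635 m/s.
Reynolds number Re = ρVD/μ = 999.5 · 0.9635 · 0.0383 / 0.00103 = 3.581e+04.
Re > 4000 → turbulent; use the Moody-chart value f = 0.0225.
Darcy-Weisbach: ΔP = f(L/D)(ρV²/2) = 0.0225·(217/0.0383)·(999.5·0.9635²/2) = 0.0225·5666·463.9 = 5.914e+04 Pa.
Pumping power P = QΔP = 0.00111·5.914e+04 = 65.643 W = 65.64 W.

P ≈ 65.64 W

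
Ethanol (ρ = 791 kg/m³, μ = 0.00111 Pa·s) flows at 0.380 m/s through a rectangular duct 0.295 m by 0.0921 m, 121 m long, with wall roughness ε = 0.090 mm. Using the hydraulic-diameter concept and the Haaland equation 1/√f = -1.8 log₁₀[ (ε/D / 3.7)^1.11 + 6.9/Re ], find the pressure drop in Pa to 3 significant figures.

ΔP ≈ 1170 Pa

Hydraulic diameter D_h = 4A/P = 4·(0.295·0.0921)/(2·(0.295+0.0921)) = 0.1087/0.7742 = 0.1404 m.
Re = ρVD_h/μ = 791·0.38·0.1404/0.00111 = 3.801e+04.
ε/D_h = 9e-05/0.1404 = 0.000641; Haaland gives 1/√f = -1.8 log₁₀[6.68e-05+0.000182] = 6.489, so f = 0.02375.
ΔP = f(L/D_h)(ρV²/2) = 0.02375·121/0.1404·57.11 = 1169 Pa.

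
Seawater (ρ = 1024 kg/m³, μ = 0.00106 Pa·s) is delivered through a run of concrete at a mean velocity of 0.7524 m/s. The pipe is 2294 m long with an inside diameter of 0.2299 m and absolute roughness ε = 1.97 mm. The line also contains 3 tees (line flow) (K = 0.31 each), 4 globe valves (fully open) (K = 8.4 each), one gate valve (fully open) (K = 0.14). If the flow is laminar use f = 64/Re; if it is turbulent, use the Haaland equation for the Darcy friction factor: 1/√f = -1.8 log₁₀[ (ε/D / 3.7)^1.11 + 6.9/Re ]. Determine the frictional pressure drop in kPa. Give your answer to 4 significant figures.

ΔP ≈ 115.4 kPa

Reynolds number Re = ρVD/μ = 1024 · 0.7524 · 0.2299 / 0.00106 = 1.671e+05.
Re > 4000 → turbulent. Relative roughness ε/D = 0.00197/0.2299 = 0.00857. Haaland: 1/√f = -1.8 log₁₀[(0.00857/3.7)^1.11 + 6.9/1.671e+05] = -1.8 log₁₀[0.00119 + 4.13e-05] = 5.239, so f = 0.03644.
Total minor-loss coefficient ΣK = 3·0.31 + 4·8.4 + 1·0.14 = 34.7.
ΔP = [f·L/D + ΣK]·(ρV²/2) = [0.03644·2294/0.2299 + 34.7]·(1024·0.7524²/2) = [363.6 + 34.7]·289.8 = 1.154e+05 Pa.
ΔP = 1.154e+05 Pa = 115.4 kPa.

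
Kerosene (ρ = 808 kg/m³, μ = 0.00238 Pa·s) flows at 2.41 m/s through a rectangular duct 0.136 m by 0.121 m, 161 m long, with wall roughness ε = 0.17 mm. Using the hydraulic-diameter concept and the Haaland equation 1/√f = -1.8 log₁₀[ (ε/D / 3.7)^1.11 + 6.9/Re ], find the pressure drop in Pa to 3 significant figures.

Hydraulic diameter D_h = 4A/P = 4·(0.136·0.121)/(2·(0.136+0.121)) = 0.06582/0.514 = 0.1281 m.
Re = ρVD_h/μ = 808·2.41·0.1281/0.00238 = 1.048e+05.
ε/D_h = 0.00017/0.1281 = 0.00133; Haaland gives 1/√f = -1.8 log₁₀[0.00015+6.59e-05] = 6.599, so f = 0.02297.
ΔP = f(L/D_h)(ρV²/2) = 0.02297·161/0.1281·2346 = 6.775e+04 Pa.

ΔP ≈ 67700 Pa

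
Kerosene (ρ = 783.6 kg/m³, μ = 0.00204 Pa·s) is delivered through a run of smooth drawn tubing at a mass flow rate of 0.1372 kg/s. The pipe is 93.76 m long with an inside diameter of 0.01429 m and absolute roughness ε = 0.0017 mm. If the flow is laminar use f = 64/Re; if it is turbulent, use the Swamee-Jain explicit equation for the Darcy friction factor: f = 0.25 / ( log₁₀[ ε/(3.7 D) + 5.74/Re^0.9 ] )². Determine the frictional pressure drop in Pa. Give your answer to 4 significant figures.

A = πD²/4 = π(0.01429)²/4 = 0.0001604 m²; mean velocity V = ṁ/(ρA) = 0.1372/(783.6 · 0.0001604) = 1.092 m/s.
Reynolds number Re = ρVD/μ = 783.6 · 1.092 · 0.01429 / 0.00204 = 5992.
Re > 4000 → turbulent. Relative roughness ε/D = 1.7e-06/0.01429 = 0.000119. Swamee-Jain: f = 0.25/(log₁₀[0.000119/3.7 + 5.74/5992^0.9])² = 0.25/(log₁₀[3.22e-05 + 0.00229])² = 0.25/(-2.635)² = 0.03601.
Darcy-Weisbach: ΔP = f(L/D)(ρV²/2) = 0.03601·(93.76/0.01429)·(783.6·1.092²/2) = 0.03601·6561·467 = 1.103e+05 Pa.

ΔP ≈ 110300 Pa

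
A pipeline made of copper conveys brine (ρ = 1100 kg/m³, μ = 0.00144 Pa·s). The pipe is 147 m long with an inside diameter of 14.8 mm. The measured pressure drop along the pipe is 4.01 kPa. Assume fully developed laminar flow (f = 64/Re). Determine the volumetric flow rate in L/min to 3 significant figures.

Q ≈ 1.34 L/min

For laminar flow, f = 64/Re with Re = ρVD/μ, so Darcy-Weisbach reduces to ΔP = 32μLV/D². Solving for V: V = ΔP·D²/(32μL) = 4010·(0.0148)²/(32·0.00144·147) = 0.1297 m/s.
Check: Re = ρVD/μ = 1100·0.1297·0.0148/0.00144 = 1466 < 2300, so the laminar assumption holds.
Q = V·A = 0.1297·(π/4·0.0148²) = 2.231e-05 m³/s = 1.34 L/min.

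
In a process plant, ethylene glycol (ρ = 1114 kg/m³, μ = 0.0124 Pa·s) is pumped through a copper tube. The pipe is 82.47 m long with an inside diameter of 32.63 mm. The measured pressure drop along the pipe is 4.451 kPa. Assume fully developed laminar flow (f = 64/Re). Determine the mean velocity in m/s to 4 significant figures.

V ≈ 0.1448 m/s

For laminar flow, f = 64/Re with Re = ρVD/μ, so Darcy-Weisbach reduces to ΔP = 32μLV/D². Solving for V: V = ΔP·D²/(32μL) = 4451·(0.03263)²/(32·0.0124·82.47) = 0.1448 m/s.
Check: Re = ρVD/μ = 1114·0.1448·0.03263/0.0124 = 424.5 < 2300, so the laminar assumption holds.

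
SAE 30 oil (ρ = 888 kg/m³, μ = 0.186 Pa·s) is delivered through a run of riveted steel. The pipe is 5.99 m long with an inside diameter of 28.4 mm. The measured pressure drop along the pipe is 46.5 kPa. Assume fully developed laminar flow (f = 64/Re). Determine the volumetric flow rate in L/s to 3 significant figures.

Q ≈ 0.666 L/s

For laminar flow, f = 64/Re with Re = ρVD/μ, so Darcy-Weisbach reduces to ΔP = 32μLV/D². Solving for V: V = ΔP·D²/(32μL) = 4.65e+04·(0.0284)²/(32·0.186·5.99) = 1.052 m/s.
Check: Re = ρVD/μ = 888·1.052·0.0284/0.186 = 142.6 < 2300, so the laminar assumption holds.
Q = V·A = 1.052·(π/4·0.0284²) = 0.0006664 m³/s = 0.666 L/s.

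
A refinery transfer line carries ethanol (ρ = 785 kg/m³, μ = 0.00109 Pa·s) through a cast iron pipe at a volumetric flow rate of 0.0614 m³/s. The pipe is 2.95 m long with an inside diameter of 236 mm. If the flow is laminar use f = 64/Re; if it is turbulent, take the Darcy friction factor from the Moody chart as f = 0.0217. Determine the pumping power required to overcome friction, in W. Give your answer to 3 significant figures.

P ≈ 12.9 W

Cross-sectional area A = πD²/4 = π(0.236)²/4 = 0.04374 m²; mean velocity V = Q/A = 0.0614/0.04374 = 1.404 m/s.
Reynolds number Re = ρVD/μ = 785 · 1.404 · 0.236 / 0.00109 = 2.386e+05.
Re > 4000 → turbulent; use the Moody-chart value f = 0.0217.
Darcy-Weisbach: ΔP = f(L/D)(ρV²/2) = 0.0217·(2.95/0.236)·(785·1.404²/2) = 0.0217·12.5·773.3 = 209.8 Pa.
Pumping power P = QΔP = 0.0614·209.8 = 12.88 W = 12.9 W.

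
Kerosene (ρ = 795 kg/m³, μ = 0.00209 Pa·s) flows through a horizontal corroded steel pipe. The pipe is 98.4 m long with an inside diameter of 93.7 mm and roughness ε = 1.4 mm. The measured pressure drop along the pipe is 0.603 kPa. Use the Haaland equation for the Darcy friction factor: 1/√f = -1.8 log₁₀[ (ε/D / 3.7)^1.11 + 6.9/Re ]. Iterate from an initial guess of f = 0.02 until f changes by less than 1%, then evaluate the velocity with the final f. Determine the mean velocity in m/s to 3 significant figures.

Rearranging Darcy-Weisbach: V = √(2·ΔP·D/(f·L·ρ)). With ε/D = 0.0014/0.0937 = 0.0149, iterate starting from f = 0.02:
  f = 0.02 → V = √(2·603·0.0937/(0.02·98.4·795)) = 0.2687 m/s; Re = ρVD/μ = 9579; f → 0.04806
  f = 0.04806 → V = 0.1734 m/s; Re = 6179; f → 0.05022
  f = 0.05022 → V = 0.1696 m/s; Re = 6045; f → 0.05035
Converged (Δf/f < 1%). With the final f = 0.05035: V = √(2·603·0.0937/(0.05035·98.4·795)) = 0.1694 m/s.

V ≈ 0.169 m/s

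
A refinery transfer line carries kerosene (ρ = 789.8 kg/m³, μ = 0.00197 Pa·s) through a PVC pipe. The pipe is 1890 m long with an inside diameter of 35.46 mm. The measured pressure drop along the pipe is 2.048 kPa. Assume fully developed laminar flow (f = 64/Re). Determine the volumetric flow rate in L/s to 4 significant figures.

For laminar flow, f = 64/Re with Re = ρVD/μ, so Darcy-Weisbach reduces to ΔP = 32μLV/D². Solving for V: V = ΔP·D²/(32μL) = 2048·(0.03546)²/(32·0.00197·1890) = 0.02161 m/s.
Check: Re = ρVD/μ = 789.8·0.02161·0.03546/0.00197 = 307.3 < 2300, so the laminar assumption holds.
Q = V·A = 0.02161·(π/4·0.03546²) = 2.135e-05 m³/s = 0.02135 L/s.

Q ≈ 0.02135 L/s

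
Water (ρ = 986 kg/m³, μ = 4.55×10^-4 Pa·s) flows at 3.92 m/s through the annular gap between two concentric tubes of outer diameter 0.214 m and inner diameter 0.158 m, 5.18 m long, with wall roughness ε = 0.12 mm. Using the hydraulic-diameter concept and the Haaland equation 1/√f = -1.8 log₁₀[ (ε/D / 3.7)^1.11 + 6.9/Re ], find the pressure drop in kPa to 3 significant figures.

ΔP ≈ 17.0 kPa

Hydraulic diameter D_h = 4A/P = D_o - D_i = 0.214 - 0.158 = 0.056 m.
Re = ρVD_h/μ = 986·3.92·0.056/0.000455 = 4.757e+05.
ε/D_h = 0.00012/0.056 = 0.00214; Haaland gives 1/√f = -1.8 log₁₀[0.000255+1.45e-05] = 6.425, so f = 0.02423.
ΔP = f(L/D_h)(ρV²/2) = 0.02423·5.18/0.056·7576 = 1.698e+04 Pa.
ΔP = 17.0 kPa.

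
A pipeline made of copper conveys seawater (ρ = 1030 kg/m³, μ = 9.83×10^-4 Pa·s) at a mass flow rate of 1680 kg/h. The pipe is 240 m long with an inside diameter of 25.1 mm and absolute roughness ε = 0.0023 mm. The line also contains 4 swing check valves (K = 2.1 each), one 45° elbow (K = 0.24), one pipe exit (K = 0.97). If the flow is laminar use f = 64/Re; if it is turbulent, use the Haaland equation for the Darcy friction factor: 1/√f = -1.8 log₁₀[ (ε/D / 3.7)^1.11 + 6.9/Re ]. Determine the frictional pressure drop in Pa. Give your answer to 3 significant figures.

ṁ = 1680 kg/h = 1680/3600 = 0.4667 kg/s.
A = πD²/4 = π(0.0251)²/4 = 0.0004948 m²; mean velocity V = ṁ/(ρA) = 0.4667/(1030 · 0.0004948) = 0.9157 m/s.
Reynolds number Re = ρVD/μ = 1030 · 0.9157 · 0.0251 / 0.000983 = 2.408e+04.
Re > 4000 → turbulent. Relative roughness ε/D = 2.3e-06/0.0251 = 9.16e-05. Haaland: 1/√f = -1.8 log₁₀[(9.16e-05/3.7)^1.11 + 6.9/2.408e+04] = -1.8 log₁₀[7.71e-06 + 0.000287] = 6.356, so f = 0.02475.
Total minor-loss coefficient ΣK = 4·2.1 + 1·0.24 + 1·0.97 = 9.61.
ΔP = [f·L/D + ΣK]·(ρV²/2) = [0.02475·240/0.0251 + 9.61]·(1030·0.9157²/2) = [236.7 + 9.61]·431.8 = 1.063e+05 Pa.

ΔP ≈ 106000 Pa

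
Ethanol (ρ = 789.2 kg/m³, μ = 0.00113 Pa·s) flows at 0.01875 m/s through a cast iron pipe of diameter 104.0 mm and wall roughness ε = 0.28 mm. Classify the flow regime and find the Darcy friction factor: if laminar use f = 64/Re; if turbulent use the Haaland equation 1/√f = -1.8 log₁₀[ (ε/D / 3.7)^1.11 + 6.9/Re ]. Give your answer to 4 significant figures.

f ≈ 0.04699

Re = ρVD/μ = 789.2·0.01875·0.104/0.00113 = 1362.
Re < 2300 → laminar, so f = 64/Re = 0.04699 (roughness is irrelevant in laminar flow).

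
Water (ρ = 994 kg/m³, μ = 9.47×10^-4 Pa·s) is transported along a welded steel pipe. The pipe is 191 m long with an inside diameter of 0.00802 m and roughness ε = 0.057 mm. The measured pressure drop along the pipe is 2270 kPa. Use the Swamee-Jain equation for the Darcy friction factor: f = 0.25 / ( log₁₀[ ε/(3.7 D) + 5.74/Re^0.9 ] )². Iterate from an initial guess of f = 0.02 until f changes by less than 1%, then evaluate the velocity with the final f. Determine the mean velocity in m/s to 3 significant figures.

Rearranging Darcy-Weisbach: V = √(2·ΔP·D/(f·L·ρ)). With ε/D = 5.7e-05/0.00802 = 0.00711, iterate starting from f = 0.02:
  f = 0.02 → V = √(2·2.27e+06·0.00802/(0.02·191·994)) = 3.097 m/s; Re = ρVD/μ = 2.607e+04; f → 0.03707
  f = 0.03707 → V = 2.275 m/s; Re = 1.915e+04; f → 0.03801
  f = 0.03801 → V = 2.246 m/s; Re = 1.891e+04; f → 0.03805
Converged (Δf/f < 1%). With the final f = 0.03805: V = √(2·2.27e+06·0.00802/(0.03805·191·994)) = 2.245 m/s.

V ≈ 2.25 m/s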